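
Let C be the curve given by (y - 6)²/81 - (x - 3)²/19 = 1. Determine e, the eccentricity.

Center (3, 6). The positive term is the y-term, so the transverse axis is vertical; a² = 81, b² = 19.
c² = a² + b² = 100, so c = 10.
e = c/a = 10/9.

e = 10/9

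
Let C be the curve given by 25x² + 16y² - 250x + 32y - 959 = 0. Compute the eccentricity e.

e = 3/5

Collect terms: 25(x² - 10x) + 16(y² + 2y) = 959
Complete the square in x and y: 25(x - 5)² + 16(y + 1)² = 959 + 625 + 16 = 1600
Dividing both sides by 1600: (x - 5)²/64 + (y + 1)²/100 = 1
Ellipse, center (5, -1), major axis vertical; a² = 100, b² = 64.
c² = a² - b² = 36, so c = 6.
e = c/a = 6/10 = 3/5.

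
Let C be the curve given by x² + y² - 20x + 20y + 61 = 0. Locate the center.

(x² - 20x) + (y² + 20y) = -61
Complete the square: (x - 10)² + (y + 10)² = -61 + 100 + 100 = 139
So (x - 10)² + (y + 10)² = 139.
Circle centered at (10, -10) with r² = 139.

(10, -10)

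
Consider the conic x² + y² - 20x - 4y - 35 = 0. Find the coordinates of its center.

Group: (x² - 20x) + (y² - 4y) = 35
Complete the square: (x - 10)² + (y - 2)² = 35 + 100 + 4 = 139
So (x - 10)² + (y - 2)² = 139.
Circle centered at (10, 2) with r² = 139.

(10, 2)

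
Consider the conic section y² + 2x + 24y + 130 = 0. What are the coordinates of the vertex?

Only y is squared. Complete the square in y: (y + 12)² = -2(x - 7).
Vertex (7, -12); 4p = -2 so p = -1/2. Opens left.

(7, -12)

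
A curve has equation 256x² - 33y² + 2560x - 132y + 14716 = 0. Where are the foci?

(-5, -19) and (-5, 15)

Collect terms: 256(x² + 10x) -33(y² + 4y) = -14716
Complete the square: 256(x + 5)² -33(y + 2)² = -14716 + 6400 - 132 = -8448
Divide by -8448: (y + 2)²/256 - (x + 5)²/33 = 1
Hyperbola, center (-5, -2), transverse axis vertical; a² = 256, b² = 33.
c² = a² + b² = 256 + 33 = 289, so c = 17.
Foci lie on the vertical axis through the center: (h, k ± c).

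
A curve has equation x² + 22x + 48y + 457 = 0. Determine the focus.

Only x is squared. Complete the square in x: (x + 11)² = -48(y + 7).
Vertex (-11, -7); 4p = -48 so p = -12. Opens down.
Focus is p units from the vertex along the axis: (h, k + p).

(-11, -19)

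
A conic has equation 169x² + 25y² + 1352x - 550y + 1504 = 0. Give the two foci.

(-4, -1) and (-4, 23)

Collect terms: 169(x² + 8x) + 25(y² - 22y) = -1504
Completing the square gives 169(x + 4)² + 25(y - 11)² = -1504 + 2704 + 3025 = 4225.
Divide by 4225: (x + 4)²/25 + (y - 11)²/169 = 1
Ellipse, center (-4, 11), major axis vertical; a² = 169, b² = 25.
c² = a² - b² = 169 - 25 = 144, so c = 12.
Foci lie on the vertical axis through the center: (h, k ± c).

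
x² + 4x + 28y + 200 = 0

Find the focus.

Only x is squared. Complete the square in x: (x + 2)² = -28(y + 7).
Vertex (-2, -7); 4p = -28 so p = -7. Opens down.
Focus is p units from the vertex along the axis: (h, k + p).

(-2, -14)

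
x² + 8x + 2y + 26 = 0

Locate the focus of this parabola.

(-4, -11/2)

Only x is squared. Complete the square in x: (x + 4)² = -2(y + 5).
Vertex (-4, -5); 4p = -2 so p = -1/2. Opens down.
Focus is p units from the vertex along the axis: (h, k + p).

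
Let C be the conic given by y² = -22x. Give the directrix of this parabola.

Vertex (0, 0); 4p = -22 so p = -11/2. Opens left.
Directrix is the vertical line x = h − p = 0 − (-11/2) = 11/2.

x = 11/2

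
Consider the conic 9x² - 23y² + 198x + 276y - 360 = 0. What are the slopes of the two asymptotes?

3√23/23 and -3√23/23

Collect terms: 9(x² + 22x) -23(y² - 12y) = 360
Complete the square in x and y: 9(x + 11)² -23(y - 6)² = 360 + 1089 - 828 = 621
Divide by 621: (x + 11)²/69 - (y - 6)²/27 = 1
Hyperbola, center (-11, 6), transverse axis horizontal; a² = 69, b² = 27.
For a horizontal hyperbola the asymptotes have slope ±b/a.
Here that is ±3√3/√69 = ±3√23/23.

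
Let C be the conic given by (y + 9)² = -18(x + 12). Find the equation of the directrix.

Vertex (-12, -9); 4p = -18 so p = -9/2. Opens left.
Directrix is the vertical line x = h − p = -12 − (-9/2) = -15/2.

x = -15/2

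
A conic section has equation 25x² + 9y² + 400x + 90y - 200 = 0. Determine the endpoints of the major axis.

(-8, -20) and (-8, 10)

Collect terms: 25(x² + 16x) + 9(y² + 10y) = 200
Complete the square in x and y: 25(x + 8)² + 9(y + 5)² = 200 + 1600 + 225 = 2025
Dividing both sides by 2025: (x + 8)²/81 + (y + 5)²/225 = 1
Ellipse, center (-8, -5), major axis vertical; a² = 225, b² = 81.
a = 15. Vertices at (h, k ± a).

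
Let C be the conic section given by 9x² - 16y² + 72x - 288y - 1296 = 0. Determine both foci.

(-9, -9) and (1, -9)

Rearranging, 9(x² + 8x) -16(y² + 18y) = 1296.
Completing the square gives 9(x + 4)² -16(y + 9)² = 1296 + 144 - 1296 = 144.
Divide by 144: (x + 4)²/16 - (y + 9)²/9 = 1
Hyperbola, center (-4, -9), transverse axis horizontal; a² = 16, b² = 9.
c² = a² + b² = 16 + 9 = 25, so c = 5.
Foci lie on the horizontal axis through the center: (h ± c, k).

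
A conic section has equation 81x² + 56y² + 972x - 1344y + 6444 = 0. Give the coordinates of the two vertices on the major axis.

Rearranging, 81(x² + 12x) + 56(y² - 24y) = -6444.
Completing the square gives 81(x + 6)² + 56(y - 12)² = -6444 + 2916 + 8064 = 4536.
Divide through by 4536 to get (x + 6)²/56 + (y - 12)²/81 = 1.
Ellipse, center (-6, 12), major axis vertical; a² = 81, b² = 56.
a = 9. Vertices at (h, k ± a).

(-6, 3) and (-6, 21)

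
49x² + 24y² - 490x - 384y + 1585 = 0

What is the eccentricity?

e = 5/7

49(x² - 10x) + 24(y² - 16y) = -1585
Completing the square gives 49(x - 5)² + 24(y - 8)² = -1585 + 1225 + 1536 = 1176.
Divide by 1176: (x - 5)²/24 + (y - 8)²/49 = 1
Ellipse, center (5, 8), major axis vertical; a² = 49, b² = 24.
c² = a² - b² = 25, so c = 5.
e = c/a = 5/7.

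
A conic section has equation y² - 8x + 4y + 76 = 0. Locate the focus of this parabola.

(11, -2)

Only y is squared. Complete the square in y: (y + 2)² = 8(x - 9).
Vertex (9, -2); 4p = 8 so p = 2. Opens right.
Focus is p units from the vertex along the axis: (h + p, k).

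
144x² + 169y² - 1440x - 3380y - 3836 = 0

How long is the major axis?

144(x² - 10x) + 169(y² - 20y) = 3836
144(x - 5)² + 169(y - 10)² = 3836 + 3600 + 16900 = 24336
Divide through by 24336 to get (x - 5)²/169 + (y - 10)²/144 = 1.
Ellipse, center (5, 10), major axis horizontal; a² = 169, b² = 144.
a² = 169 so a = 13; the major axis has length 2a = 26.

26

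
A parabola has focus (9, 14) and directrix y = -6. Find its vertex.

The vertex is the midpoint between the focus and the directrix along the axis of symmetry.
Axis is vertical (directrix is horizontal). Vertex y-coordinate = (14 + (-6))/2 = 4; x-coordinate = 9.

(9, 4)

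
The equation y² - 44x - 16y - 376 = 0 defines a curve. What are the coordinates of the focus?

(1, 8)

Only y is squared. Complete the square in y: (y - 8)² = 44(x + 10).
Vertex (-10, 8); 4p = 44 so p = 11. Opens right.
Focus is p units from the vertex along the axis: (h + p, k).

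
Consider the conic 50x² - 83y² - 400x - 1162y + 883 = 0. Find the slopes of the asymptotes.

5√166/83 and -5√166/83

Collect terms: 50(x² - 8x) -83(y² + 14y) = -883
Complete the square in x and y: 50(x - 4)² -83(y + 7)² = -883 + 800 - 4067 = -4150
Divide through by -4150 to get (y + 7)²/50 - (x - 4)²/83 = 1.
Hyperbola, center (4, -7), transverse axis vertical; a² = 50, b² = 83.
For a vertical hyperbola the asymptotes have slope ±a/b.
Here that is ±5√2/√83 = ±5√166/83.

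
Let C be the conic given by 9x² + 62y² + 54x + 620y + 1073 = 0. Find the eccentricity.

e = √3286/62

Group: 9(x² + 6x) + 62(y² + 10y) = -1073
Complete the square in x and y: 9(x + 3)² + 62(y + 5)² = -1073 + 81 + 1550 = 558
Divide through by 558 to get (x + 3)²/62 + (y + 5)²/9 = 1.
Ellipse, center (-3, -5), major axis horizontal; a² = 62, b² = 9.
c² = a² - b² = 53, so c = √53.
e = c/a = √53/√62 = √3286/62.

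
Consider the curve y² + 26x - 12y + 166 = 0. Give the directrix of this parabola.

x = 3/2

Only y is squared. Complete the square in y: (y - 6)² = -26(x + 5).
Vertex (-5, 6); 4p = -26 so p = -13/2. Opens left.
Directrix is the vertical line x = h − p = -5 − (-13/2) = 3/2.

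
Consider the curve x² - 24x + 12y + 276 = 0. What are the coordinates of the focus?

(12, -14)

Only x is squared. Complete the square in x: (x - 12)² = -12(y + 11).
Vertex (12, -11); 4p = -12 so p = -3. Opens down.
Focus is p units from the vertex along the axis: (h, k + p).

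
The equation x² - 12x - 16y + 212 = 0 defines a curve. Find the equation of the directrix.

Only x is squared. Complete the square in x: (x - 6)² = 16(y - 11).
Vertex (6, 11); 4p = 16 so p = 4. Opens up.
Directrix is the horizontal line y = k − p = 11 − (4) = 7.

y = 7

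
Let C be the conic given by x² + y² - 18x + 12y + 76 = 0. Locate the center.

(9, -6)

Collect terms: (x² - 18x) + (y² + 12y) = -76
Complete the square in x and y: (x - 9)² + (y + 6)² = -76 + 81 + 36 = 41
So (x - 9)² + (y + 6)² = 41.
Circle centered at (9, -6) with r² = 41.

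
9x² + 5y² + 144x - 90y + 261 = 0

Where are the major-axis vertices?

(-8, -3) and (-8, 21)

9(x² + 16x) + 5(y² - 18y) = -261
9(x + 8)² + 5(y - 9)² = -261 + 576 + 405 = 720
Dividing both sides by 720: (x + 8)²/80 + (y - 9)²/144 = 1
Ellipse, center (-8, 9), major axis vertical; a² = 144, b² = 80.
a = 12. Vertices at (h, k ± a).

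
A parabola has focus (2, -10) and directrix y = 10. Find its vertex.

The vertex is the midpoint between the focus and the directrix along the axis of symmetry.
Axis is vertical (directrix is horizontal). Vertex y-coordinate = (-10 + 10)/2 = 0; x-coordinate = 2.

(2, 0)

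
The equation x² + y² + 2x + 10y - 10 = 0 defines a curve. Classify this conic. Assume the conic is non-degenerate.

circle

No xy term. Coefficients of x² and y² are A = 1, C = 1.
A = C (same sign) ⇒ circle.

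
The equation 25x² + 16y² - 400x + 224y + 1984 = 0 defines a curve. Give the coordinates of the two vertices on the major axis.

Collect terms: 25(x² - 16x) + 16(y² + 14y) = -1984
25(x - 8)² + 16(y + 7)² = -1984 + 1600 + 784 = 400
Dividing both sides by 400: (x - 8)²/16 + (y + 7)²/25 = 1
Ellipse, center (8, -7), major axis vertical; a² = 25, b² = 16.
a = 5. Vertices at (h, k ± a).

(8, -12) and (8, -2)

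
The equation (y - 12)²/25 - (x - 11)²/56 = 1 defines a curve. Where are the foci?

Center (11, 12). The positive term is the y-term, so the transverse axis is vertical; a² = 25, b² = 56.
c² = a² + b² = 25 + 56 = 81, so c = 9.
Foci lie on the vertical axis through the center: (h, k ± c).

(11, 3) and (11, 21)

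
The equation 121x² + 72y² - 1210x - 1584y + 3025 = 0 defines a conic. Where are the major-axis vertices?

121(x² - 10x) + 72(y² - 22y) = -3025
Complete the square: 121(x - 5)² + 72(y - 11)² = -3025 + 3025 + 8712 = 8712
Divide through by 8712 to get (x - 5)²/72 + (y - 11)²/121 = 1.
Ellipse, center (5, 11), major axis vertical; a² = 121, b² = 72.
a = 11. Vertices at (h, k ± a).

(5, 0) and (5, 22)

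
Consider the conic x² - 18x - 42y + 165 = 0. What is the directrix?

Only x is squared. Complete the square in x: (x - 9)² = 42(y - 2).
Vertex (9, 2); 4p = 42 so p = 21/2. Opens up.
Directrix is the horizontal line y = k − p = 2 − (21/2) = -17/2.

y = -17/2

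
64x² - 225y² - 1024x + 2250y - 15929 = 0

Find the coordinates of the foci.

Collect terms: 64(x² - 16x) -225(y² - 10y) = 15929
Completing the square gives 64(x - 8)² -225(y - 5)² = 15929 + 4096 - 5625 = 14400.
Divide through by 14400 to get (x - 8)²/225 - (y - 5)²/64 = 1.
Hyperbola, center (8, 5), transverse axis horizontal; a² = 225, b² = 64.
c² = a² + b² = 225 + 64 = 289, so c = 17.
Foci lie on the horizontal axis through the center: (h ± c, k).

(-9, 5) and (25, 5)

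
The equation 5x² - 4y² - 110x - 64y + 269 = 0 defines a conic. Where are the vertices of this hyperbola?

5(x² - 22x) -4(y² + 16y) = -269
Completing the square gives 5(x - 11)² -4(y + 8)² = -269 + 605 - 256 = 80.
Divide through by 80 to get (x - 11)²/16 - (y + 8)²/20 = 1.
Hyperbola, center (11, -8), transverse axis horizontal; a² = 16, b² = 20.
a = 4. Vertices at (h ± a, k).

(7, -8) and (15, -8)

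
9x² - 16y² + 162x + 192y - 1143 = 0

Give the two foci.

Group the x- and y-terms: 9(x² + 18x) -16(y² - 12y) = 1143
Complete the square: 9(x + 9)² -16(y - 6)² = 1143 + 729 - 576 = 1296
Divide through by 1296 to get (x + 9)²/144 - (y - 6)²/81 = 1.
Hyperbola, center (-9, 6), transverse axis horizontal; a² = 144, b² = 81.
c² = a² + b² = 144 + 81 = 225, so c = 15.
Foci lie on the horizontal axis through the center: (h ± c, k).

(-24, 6) and (6, 6)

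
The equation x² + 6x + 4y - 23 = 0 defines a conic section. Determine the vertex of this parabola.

Only x is squared. Complete the square in x: (x + 3)² = -4(y - 8).
Vertex (-3, 8); 4p = -4 so p = -1. Opens down.

(-3, 8)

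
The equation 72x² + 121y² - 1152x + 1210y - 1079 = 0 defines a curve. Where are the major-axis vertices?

(-3, -5) and (19, -5)

Collect terms: 72(x² - 16x) + 121(y² + 10y) = 1079
Completing the square gives 72(x - 8)² + 121(y + 5)² = 1079 + 4608 + 3025 = 8712.
Divide through by 8712 to get (x - 8)²/121 + (y + 5)²/72 = 1.
Ellipse, center (8, -5), major axis horizontal; a² = 121, b² = 72.
a = 11. Vertices at (h ± a, k).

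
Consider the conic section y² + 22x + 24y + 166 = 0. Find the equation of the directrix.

x = 9/2

Only y is squared. Complete the square in y: (y + 12)² = -22(x + 1).
Vertex (-1, -12); 4p = -22 so p = -11/2. Opens left.
Directrix is the vertical line x = h − p = -1 − (-11/2) = 9/2.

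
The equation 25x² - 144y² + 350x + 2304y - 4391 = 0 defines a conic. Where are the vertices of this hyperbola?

Collect terms: 25(x² + 14x) -144(y² - 16y) = 4391
25(x + 7)² -144(y - 8)² = 4391 + 1225 - 9216 = -3600
Divide by -3600: (y - 8)²/25 - (x + 7)²/144 = 1
Hyperbola, center (-7, 8), transverse axis vertical; a² = 25, b² = 144.
a = 5. Vertices at (h, k ± a).

(-7, 3) and (-7, 13)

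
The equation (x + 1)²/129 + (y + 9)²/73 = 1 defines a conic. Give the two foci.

Center (-1, -9). The larger denominator 129 sits under the x-term, so the major axis is horizontal; a² = 129, b² = 73.
c² = a² - b² = 129 - 73 = 56, so c = 2√14.
Foci lie on the horizontal axis through the center: (h ± c, k).

(-1 - 2√14, -9) and (-1 + 2√14, -9)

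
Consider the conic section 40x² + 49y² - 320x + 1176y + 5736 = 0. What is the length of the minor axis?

4√10

Rearranging, 40(x² - 8x) + 49(y² + 24y) = -5736.
Completing the square gives 40(x - 4)² + 49(y + 12)² = -5736 + 640 + 7056 = 1960.
Divide through by 1960 to get (x - 4)²/49 + (y + 12)²/40 = 1.
Ellipse, center (4, -12), major axis horizontal; a² = 49, b² = 40.
b² = 40 so b = 2√10; the minor axis has length 2b = 4√10.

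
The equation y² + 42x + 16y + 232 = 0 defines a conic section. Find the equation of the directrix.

x = 13/2

Only y is squared. Complete the square in y: (y + 8)² = -42(x + 4).
Vertex (-4, -8); 4p = -42 so p = -21/2. Opens left.
Directrix is the vertical line x = h − p = -4 − (-21/2) = 13/2.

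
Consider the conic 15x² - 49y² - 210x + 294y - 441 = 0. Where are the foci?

(-1, 3) and (15, 3)

Collect terms: 15(x² - 14x) -49(y² - 6y) = 441
15(x - 7)² -49(y - 3)² = 441 + 735 - 441 = 735
Divide through by 735 to get (x - 7)²/49 - (y - 3)²/15 = 1.
Hyperbola, center (7, 3), transverse axis horizontal; a² = 49, b² = 15.
c² = a² + b² = 49 + 15 = 64, so c = 8.
Foci lie on the horizontal axis through the center: (h ± c, k).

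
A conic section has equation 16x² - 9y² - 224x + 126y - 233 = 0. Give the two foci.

(-3, 7) and (17, 7)

Group: 16(x² - 14x) -9(y² - 14y) = 233
16(x - 7)² -9(y - 7)² = 233 + 784 - 441 = 576
Divide through by 576 to get (x - 7)²/36 - (y - 7)²/64 = 1.
Hyperbola, center (7, 7), transverse axis horizontal; a² = 36, b² = 64.
c² = a² + b² = 36 + 64 = 100, so c = 10.
Foci lie on the horizontal axis through the center: (h ± c, k).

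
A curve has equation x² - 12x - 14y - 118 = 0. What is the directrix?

y = -29/2

Only x is squared. Complete the square in x: (x - 6)² = 14(y + 11).
Vertex (6, -11); 4p = 14 so p = 7/2. Opens up.
Directrix is the horizontal line y = k − p = -11 − (7/2) = -29/2.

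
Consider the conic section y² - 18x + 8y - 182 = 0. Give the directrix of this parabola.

x = -31/2

Only y is squared. Complete the square in y: (y + 4)² = 18(x + 11).
Vertex (-11, -4); 4p = 18 so p = 9/2. Opens right.
Directrix is the vertical line x = h − p = -11 − (9/2) = -31/2.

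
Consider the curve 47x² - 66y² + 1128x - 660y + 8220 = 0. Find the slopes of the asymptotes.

√3102/66 and -√3102/66

Group: 47(x² + 24x) -66(y² + 10y) = -8220
Complete the square: 47(x + 12)² -66(y + 5)² = -8220 + 6768 - 1650 = -3102
Divide through by -3102 to get (y + 5)²/47 - (x + 12)²/66 = 1.
Hyperbola, center (-12, -5), transverse axis vertical; a² = 47, b² = 66.
For a vertical hyperbola the asymptotes have slope ±a/b.
Here that is ±√47/√66 = ±√3102/66.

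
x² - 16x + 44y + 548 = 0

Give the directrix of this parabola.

y = 0

Only x is squared. Complete the square in x: (x - 8)² = -44(y + 11).
Vertex (8, -11); 4p = -44 so p = -11. Opens down.
Directrix is the horizontal line y = k − p = -11 − (-11) = 0.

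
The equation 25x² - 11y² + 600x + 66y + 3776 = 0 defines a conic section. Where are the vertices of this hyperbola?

Group the x- and y-terms: 25(x² + 24x) -11(y² - 6y) = -3776
Complete the square in x and y: 25(x + 12)² -11(y - 3)² = -3776 + 3600 - 99 = -275
Divide through by -275 to get (y - 3)²/25 - (x + 12)²/11 = 1.
Hyperbola, center (-12, 3), transverse axis vertical; a² = 25, b² = 11.
a = 5. Vertices at (h, k ± a).

(-12, -2) and (-12, 8)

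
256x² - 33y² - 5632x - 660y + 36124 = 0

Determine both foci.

(11, -27) and (11, 7)

256(x² - 22x) -33(y² + 20y) = -36124
256(x - 11)² -33(y + 10)² = -36124 + 30976 - 3300 = -8448
Divide through by -8448 to get (y + 10)²/256 - (x - 11)²/33 = 1.
Hyperbola, center (11, -10), transverse axis vertical; a² = 256, b² = 33.
c² = a² + b² = 256 + 33 = 289, so c = 17.
Foci lie on the vertical axis through the center: (h, k ± c).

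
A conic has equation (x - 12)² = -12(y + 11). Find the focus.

(12, -14)

Vertex (12, -11); 4p = -12 so p = -3. Opens down.
Focus is p units from the vertex along the axis: (h, k + p).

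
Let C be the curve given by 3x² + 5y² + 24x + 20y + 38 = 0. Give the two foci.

3(x² + 8x) + 5(y² + 4y) = -38
Completing the square gives 3(x + 4)² + 5(y + 2)² = -38 + 48 + 20 = 30.
Dividing both sides by 30: (x + 4)²/10 + (y + 2)²/6 = 1
Ellipse, center (-4, -2), major axis horizontal; a² = 10, b² = 6.
c² = a² - b² = 10 - 6 = 4, so c = 2.
Foci lie on the horizontal axis through the center: (h ± c, k).

(-6, -2) and (-2, -2)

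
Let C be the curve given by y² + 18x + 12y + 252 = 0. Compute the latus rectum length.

Only y is squared. Complete the square in y: (y + 6)² = -18(x + 12).
Vertex (-12, -6); 4p = -18 so p = -9/2. Opens left.
Latus rectum length = |4p| = 18.

18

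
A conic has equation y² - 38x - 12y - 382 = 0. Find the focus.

(-3/2, 6)

Only y is squared. Complete the square in y: (y - 6)² = 38(x + 11).
Vertex (-11, 6); 4p = 38 so p = 19/2. Opens right.
Focus is p units from the vertex along the axis: (h + p, k).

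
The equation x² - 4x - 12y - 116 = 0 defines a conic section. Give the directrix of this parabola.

Only x is squared. Complete the square in x: (x - 2)² = 12(y + 10).
Vertex (2, -10); 4p = 12 so p = 3. Opens up.
Directrix is the horizontal line y = k − p = -10 − (3) = -13.

y = -13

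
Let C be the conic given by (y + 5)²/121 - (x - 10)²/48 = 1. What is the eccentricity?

e = 13/11

Center (10, -5). The positive term is the y-term, so the transverse axis is vertical; a² = 121, b² = 48.
c² = a² + b² = 169, so c = 13.
e = c/a = 13/11.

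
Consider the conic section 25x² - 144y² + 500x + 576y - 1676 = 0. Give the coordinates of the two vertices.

Rearranging, 25(x² + 20x) -144(y² - 4y) = 1676.
Complete the square in x and y: 25(x + 10)² -144(y - 2)² = 1676 + 2500 - 576 = 3600
Divide through by 3600 to get (x + 10)²/144 - (y - 2)²/25 = 1.
Hyperbola, center (-10, 2), transverse axis horizontal; a² = 144, b² = 25.
a = 12. Vertices at (h ± a, k).

(-22, 2) and (2, 2)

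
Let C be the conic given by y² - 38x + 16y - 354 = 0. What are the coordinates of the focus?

(-3/2, -8)

Only y is squared. Complete the square in y: (y + 8)² = 38(x + 11).
Vertex (-11, -8); 4p = 38 so p = 19/2. Opens right.
Focus is p units from the vertex along the axis: (h + p, k).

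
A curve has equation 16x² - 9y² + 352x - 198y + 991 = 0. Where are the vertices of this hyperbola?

Rearranging, 16(x² + 22x) -9(y² + 22y) = -991.
Completing the square gives 16(x + 11)² -9(y + 11)² = -991 + 1936 - 1089 = -144.
Dividing both sides by -144: (y + 11)²/16 - (x + 11)²/9 = 1
Hyperbola, center (-11, -11), transverse axis vertical; a² = 16, b² = 9.
a = 4. Vertices at (h, k ± a).

(-11, -15) and (-11, -7)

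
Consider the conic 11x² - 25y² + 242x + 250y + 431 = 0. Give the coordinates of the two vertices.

11(x² + 22x) -25(y² - 10y) = -431
Completing the square gives 11(x + 11)² -25(y - 5)² = -431 + 1331 - 625 = 275.
Dividing both sides by 275: (x + 11)²/25 - (y - 5)²/11 = 1
Hyperbola, center (-11, 5), transverse axis horizontal; a² = 25, b² = 11.
a = 5. Vertices at (h ± a, k).

(-16, 5) and (-6, 5)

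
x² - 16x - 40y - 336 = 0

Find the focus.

(8, 0)

Only x is squared. Complete the square in x: (x - 8)² = 40(y + 10).
Vertex (8, -10); 4p = 40 so p = 10. Opens up.
Focus is p units from the vertex along the axis: (h, k + p).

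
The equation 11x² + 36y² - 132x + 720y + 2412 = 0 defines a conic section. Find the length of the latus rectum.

22/3

Rearranging, 11(x² - 12x) + 36(y² + 20y) = -2412.
Complete the square in x and y: 11(x - 6)² + 36(y + 10)² = -2412 + 396 + 3600 = 1584
Divide through by 1584 to get (x - 6)²/144 + (y + 10)²/44 = 1.
Ellipse, center (6, -10), major axis horizontal; a² = 144, b² = 44.
Latus rectum length = 2b²/a = 2·44/12 = 22/3.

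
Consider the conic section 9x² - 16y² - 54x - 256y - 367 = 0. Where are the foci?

(3, -18) and (3, 2)

9(x² - 6x) -16(y² + 16y) = 367
9(x - 3)² -16(y + 8)² = 367 + 81 - 1024 = -576
Dividing both sides by -576: (y + 8)²/36 - (x - 3)²/64 = 1
Hyperbola, center (3, -8), transverse axis vertical; a² = 36, b² = 64.
c² = a² + b² = 36 + 64 = 100, so c = 10.
Foci lie on the vertical axis through the center: (h, k ± c).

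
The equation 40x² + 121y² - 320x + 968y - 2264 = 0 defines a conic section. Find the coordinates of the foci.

40(x² - 8x) + 121(y² + 8y) = 2264
40(x - 4)² + 121(y + 4)² = 2264 + 640 + 1936 = 4840
Divide through by 4840 to get (x - 4)²/121 + (y + 4)²/40 = 1.
Ellipse, center (4, -4), major axis horizontal; a² = 121, b² = 40.
c² = a² - b² = 121 - 40 = 81, so c = 9.
Foci lie on the horizontal axis through the center: (h ± c, k).

(-5, -4) and (13, -4)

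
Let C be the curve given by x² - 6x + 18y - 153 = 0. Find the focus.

(3, 9/2)

Only x is squared. Complete the square in x: (x - 3)² = -18(y - 9).
Vertex (3, 9); 4p = -18 so p = -9/2. Opens down.
Focus is p units from the vertex along the axis: (h, k + p).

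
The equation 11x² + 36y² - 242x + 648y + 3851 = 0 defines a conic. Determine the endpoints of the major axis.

(5, -9) and (17, -9)

11(x² - 22x) + 36(y² + 18y) = -3851
Completing the square gives 11(x - 11)² + 36(y + 9)² = -3851 + 1331 + 2916 = 396.
Divide through by 396 to get (x - 11)²/36 + (y + 9)²/11 = 1.
Ellipse, center (11, -9), major axis horizontal; a² = 36, b² = 11.
a = 6. Vertices at (h ± a, k).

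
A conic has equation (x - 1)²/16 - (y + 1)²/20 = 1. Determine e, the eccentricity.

Center (1, -1). The positive term is the x-term, so the transverse axis is horizontal; a² = 16, b² = 20.
c² = a² + b² = 36, so c = 6.
e = c/a = 6/4 = 3/2.

e = 3/2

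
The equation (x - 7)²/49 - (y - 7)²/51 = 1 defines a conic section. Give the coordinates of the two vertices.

(0, 7) and (14, 7)

Center (7, 7). The positive term is the x-term, so the transverse axis is horizontal; a² = 49, b² = 51.
a = 7. Vertices at (h ± a, k).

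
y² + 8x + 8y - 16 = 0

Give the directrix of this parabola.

x = 6

Only y is squared. Complete the square in y: (y + 4)² = -8(x - 4).
Vertex (4, -4); 4p = -8 so p = -2. Opens left.
Directrix is the vertical line x = h − p = 4 − (-2) = 6.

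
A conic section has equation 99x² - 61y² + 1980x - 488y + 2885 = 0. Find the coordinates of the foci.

(-10 - 4√10, -4) and (-10 + 4√10, -4)

Collect terms: 99(x² + 20x) -61(y² + 8y) = -2885
99(x + 10)² -61(y + 4)² = -2885 + 9900 - 976 = 6039
Divide through by 6039 to get (x + 10)²/61 - (y + 4)²/99 = 1.
Hyperbola, center (-10, -4), transverse axis horizontal; a² = 61, b² = 99.
c² = a² + b² = 61 + 99 = 160, so c = 4√10.
Foci lie on the horizontal axis through the center: (h ± c, k).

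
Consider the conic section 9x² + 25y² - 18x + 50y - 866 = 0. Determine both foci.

(-7, -1) and (9, -1)

Group: 9(x² - 2x) + 25(y² + 2y) = 866
Complete the square in x and y: 9(x - 1)² + 25(y + 1)² = 866 + 9 + 25 = 900
Divide by 900: (x - 1)²/100 + (y + 1)²/36 = 1
Ellipse, center (1, -1), major axis horizontal; a² = 100, b² = 36.
c² = a² - b² = 100 - 36 = 64, so c = 8.
Foci lie on the horizontal axis through the center: (h ± c, k).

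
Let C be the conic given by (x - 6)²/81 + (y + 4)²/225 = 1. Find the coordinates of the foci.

Center (6, -4). The larger denominator 225 sits under the y-term, so the major axis is vertical; a² = 225, b² = 81.
c² = a² - b² = 225 - 81 = 144, so c = 12.
Foci lie on the vertical axis through the center: (h, k ± c).

(6, -16) and (6, 8)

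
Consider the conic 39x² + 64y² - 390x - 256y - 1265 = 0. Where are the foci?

39(x² - 10x) + 64(y² - 4y) = 1265
39(x - 5)² + 64(y - 2)² = 1265 + 975 + 256 = 2496
Dividing both sides by 2496: (x - 5)²/64 + (y - 2)²/39 = 1
Ellipse, center (5, 2), major axis horizontal; a² = 64, b² = 39.
c² = a² - b² = 64 - 39 = 25, so c = 5.
Foci lie on the horizontal axis through the center: (h ± c, k).

(0, 2) and (10, 2)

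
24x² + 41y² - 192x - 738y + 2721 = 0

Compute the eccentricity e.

24(x² - 8x) + 41(y² - 18y) = -2721
Complete the square: 24(x - 4)² + 41(y - 9)² = -2721 + 384 + 3321 = 984
Dividing both sides by 984: (x - 4)²/41 + (y - 9)²/24 = 1
Ellipse, center (4, 9), major axis horizontal; a² = 41, b² = 24.
c² = a² - b² = 17, so c = √17.
e = c/a = √17/√41 = √697/41.

e = √697/41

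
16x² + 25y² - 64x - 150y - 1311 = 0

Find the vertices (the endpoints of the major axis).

(-8, 3) and (12, 3)

Rearranging, 16(x² - 4x) + 25(y² - 6y) = 1311.
Completing the square gives 16(x - 2)² + 25(y - 3)² = 1311 + 64 + 225 = 1600.
Divide through by 1600 to get (x - 2)²/100 + (y - 3)²/64 = 1.
Ellipse, center (2, 3), major axis horizontal; a² = 100, b² = 64.
a = 10. Vertices at (h ± a, k).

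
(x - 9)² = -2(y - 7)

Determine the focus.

Vertex (9, 7); 4p = -2 so p = -1/2. Opens down.
Focus is p units from the vertex along the axis: (h, k + p).

(9, 13/2)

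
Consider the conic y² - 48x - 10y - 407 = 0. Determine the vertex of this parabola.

Only y is squared. Complete the square in y: (y - 5)² = 48(x + 9).
Vertex (-9, 5); 4p = 48 so p = 12. Opens right.

(-9, 5)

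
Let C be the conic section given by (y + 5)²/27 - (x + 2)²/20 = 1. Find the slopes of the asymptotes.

3√15/10 and -3√15/10

Center (-2, -5). The positive term is the y-term, so the transverse axis is vertical; a² = 27, b² = 20.
For a vertical hyperbola the asymptotes have slope ±a/b.
Here that is ±3√3/2√5 = ±3√15/10.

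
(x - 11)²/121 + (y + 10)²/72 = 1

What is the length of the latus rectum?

144/11

Center (11, -10). The larger denominator 121 sits under the x-term, so the major axis is horizontal; a² = 121, b² = 72.
Latus rectum length = 2b²/a = 2·72/11 = 144/11.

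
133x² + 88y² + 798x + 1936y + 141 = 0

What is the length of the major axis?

2√133

133(x² + 6x) + 88(y² + 22y) = -141
Complete the square: 133(x + 3)² + 88(y + 11)² = -141 + 1197 + 10648 = 11704
Divide through by 11704 to get (x + 3)²/88 + (y + 11)²/133 = 1.
Ellipse, center (-3, -11), major axis vertical; a² = 133, b² = 88.
a² = 133 so a = √133; the major axis has length 2a = 2√133.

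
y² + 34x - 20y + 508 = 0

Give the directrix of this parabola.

Only y is squared. Complete the square in y: (y - 10)² = -34(x + 12).
Vertex (-12, 10); 4p = -34 so p = -17/2. Opens left.
Directrix is the vertical line x = h − p = -12 − (-17/2) = -7/2.

x = -7/2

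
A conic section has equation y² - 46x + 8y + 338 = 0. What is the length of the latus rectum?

46

Only y is squared. Complete the square in y: (y + 4)² = 46(x - 7).
Vertex (7, -4); 4p = 46 so p = 23/2. Opens right.
Latus rectum length = |4p| = 46.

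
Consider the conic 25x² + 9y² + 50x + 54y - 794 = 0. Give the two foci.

Collect terms: 25(x² + 2x) + 9(y² + 6y) = 794
Complete the square in x and y: 25(x + 1)² + 9(y + 3)² = 794 + 25 + 81 = 900
Dividing both sides by 900: (x + 1)²/36 + (y + 3)²/100 = 1
Ellipse, center (-1, -3), major axis vertical; a² = 100, b² = 36.
c² = a² - b² = 100 - 36 = 64, so c = 8.
Foci lie on the vertical axis through the center: (h, k ± c).

(-1, -11) and (-1, 5)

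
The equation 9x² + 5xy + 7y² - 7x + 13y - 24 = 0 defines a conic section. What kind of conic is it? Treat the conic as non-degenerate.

ellipse

A = 9, B = 5, C = 7.
Discriminant B² − 4AC = 5² − 4·9·7 = -227.
B² − 4AC < 0 ⇒ ellipse.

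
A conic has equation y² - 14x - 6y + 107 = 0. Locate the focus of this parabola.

Only y is squared. Complete the square in y: (y - 3)² = 14(x - 7).
Vertex (7, 3); 4p = 14 so p = 7/2. Opens right.
Focus is p units from the vertex along the axis: (h + p, k).

(21/2, 3)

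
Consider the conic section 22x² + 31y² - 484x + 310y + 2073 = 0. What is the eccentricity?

e = 3√31/31

Rearranging, 22(x² - 22x) + 31(y² + 10y) = -2073.
Complete the square in x and y: 22(x - 11)² + 31(y + 5)² = -2073 + 2662 + 775 = 1364
Divide by 1364: (x - 11)²/62 + (y + 5)²/44 = 1
Ellipse, center (11, -5), major axis horizontal; a² = 62, b² = 44.
c² = a² - b² = 18, so c = 3√2.
e = c/a = 3√2/√62 = 3√31/31.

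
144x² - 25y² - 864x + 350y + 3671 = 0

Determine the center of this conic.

(3, 7)

144(x² - 6x) -25(y² - 14y) = -3671
Completing the square gives 144(x - 3)² -25(y - 7)² = -3671 + 1296 - 1225 = -3600.
Divide by -3600: (y - 7)²/144 - (x - 3)²/25 = 1
Hyperbola with center (3, 7).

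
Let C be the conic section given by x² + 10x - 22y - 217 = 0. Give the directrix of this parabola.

y = -33/2

Only x is squared. Complete the square in x: (x + 5)² = 22(y + 11).
Vertex (-5, -11); 4p = 22 so p = 11/2. Opens up.
Directrix is the horizontal line y = k − p = -11 − (11/2) = -33/2.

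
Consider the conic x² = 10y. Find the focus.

Vertex (0, 0); 4p = 10 so p = 5/2. Opens up.
Focus is p units from the vertex along the axis: (h, k + p).

(0, 5/2)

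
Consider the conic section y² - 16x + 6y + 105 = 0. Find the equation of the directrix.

x = 2

Only y is squared. Complete the square in y: (y + 3)² = 16(x - 6).
Vertex (6, -3); 4p = 16 so p = 4. Opens right.
Directrix is the vertical line x = h − p = 6 − (4) = 2.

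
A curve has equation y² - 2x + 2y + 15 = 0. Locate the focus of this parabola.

Only y is squared. Complete the square in y: (y + 1)² = 2(x - 7).
Vertex (7, -1); 4p = 2 so p = 1/2. Opens right.
Focus is p units from the vertex along the axis: (h + p, k).

(15/2, -1)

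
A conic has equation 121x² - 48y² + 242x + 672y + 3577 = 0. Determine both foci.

Collect terms: 121(x² + 2x) -48(y² - 14y) = -3577
Complete the square in x and y: 121(x + 1)² -48(y - 7)² = -3577 + 121 - 2352 = -5808
Dividing both sides by -5808: (y - 7)²/121 - (x + 1)²/48 = 1
Hyperbola, center (-1, 7), transverse axis vertical; a² = 121, b² = 48.
c² = a² + b² = 121 + 48 = 169, so c = 13.
Foci lie on the vertical axis through the center: (h, k ± c).

(-1, -6) and (-1, 20)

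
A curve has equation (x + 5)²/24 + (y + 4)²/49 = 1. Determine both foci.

(-5, -9) and (-5, 1)

Center (-5, -4). The larger denominator 49 sits under the y-term, so the major axis is vertical; a² = 49, b² = 24.
c² = a² - b² = 49 - 24 = 25, so c = 5.
Foci lie on the vertical axis through the center: (h, k ± c).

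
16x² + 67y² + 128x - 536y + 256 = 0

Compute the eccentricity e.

Rearranging, 16(x² + 8x) + 67(y² - 8y) = -256.
Complete the square: 16(x + 4)² + 67(y - 4)² = -256 + 256 + 1072 = 1072
Dividing both sides by 1072: (x + 4)²/67 + (y - 4)²/16 = 1
Ellipse, center (-4, 4), major axis horizontal; a² = 67, b² = 16.
c² = a² - b² = 51, so c = √51.
e = c/a = √51/√67 = √3417/67.

e = √3417/67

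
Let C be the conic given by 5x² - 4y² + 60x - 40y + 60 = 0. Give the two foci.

(-9, -5) and (-3, -5)

Collect terms: 5(x² + 12x) -4(y² + 10y) = -60
Complete the square: 5(x + 6)² -4(y + 5)² = -60 + 180 - 100 = 20
Divide through by 20 to get (x + 6)²/4 - (y + 5)²/5 = 1.
Hyperbola, center (-6, -5), transverse axis horizontal; a² = 4, b² = 5.
c² = a² + b² = 4 + 5 = 9, so c = 3.
Foci lie on the horizontal axis through the center: (h ± c, k).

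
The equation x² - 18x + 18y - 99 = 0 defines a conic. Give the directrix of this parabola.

y = 29/2

Only x is squared. Complete the square in x: (x - 9)² = -18(y - 10).
Vertex (9, 10); 4p = -18 so p = -9/2. Opens down.
Directrix is the horizontal line y = k − p = 10 − (-9/2) = 29/2.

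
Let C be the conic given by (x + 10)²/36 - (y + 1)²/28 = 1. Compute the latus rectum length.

28/3

Center (-10, -1). The positive term is the x-term, so the transverse axis is horizontal; a² = 36, b² = 28.
Latus rectum length = 2b²/a = 2·28/6 = 28/3.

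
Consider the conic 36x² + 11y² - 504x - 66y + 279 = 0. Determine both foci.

(7, -7) and (7, 13)

Collect terms: 36(x² - 14x) + 11(y² - 6y) = -279
Completing the square gives 36(x - 7)² + 11(y - 3)² = -279 + 1764 + 99 = 1584.
Dividing both sides by 1584: (x - 7)²/44 + (y - 3)²/144 = 1
Ellipse, center (7, 3), major axis vertical; a² = 144, b² = 44.
c² = a² - b² = 144 - 44 = 100, so c = 10.
Foci lie on the vertical axis through the center: (h, k ± c).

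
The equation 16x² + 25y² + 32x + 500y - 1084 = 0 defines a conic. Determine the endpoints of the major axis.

(-16, -10) and (14, -10)

16(x² + 2x) + 25(y² + 20y) = 1084
16(x + 1)² + 25(y + 10)² = 1084 + 16 + 2500 = 3600
Dividing both sides by 3600: (x + 1)²/225 + (y + 10)²/144 = 1
Ellipse, center (-1, -10), major axis horizontal; a² = 225, b² = 144.
a = 15. Vertices at (h ± a, k).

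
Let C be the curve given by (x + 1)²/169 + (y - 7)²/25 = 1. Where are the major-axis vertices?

(-14, 7) and (12, 7)

Center (-1, 7). The larger denominator 169 sits under the x-term, so the major axis is horizontal; a² = 169, b² = 25.
a = 13. Vertices at (h ± a, k).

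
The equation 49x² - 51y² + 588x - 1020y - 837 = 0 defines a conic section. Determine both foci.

Collect terms: 49(x² + 12x) -51(y² + 20y) = 837
Complete the square: 49(x + 6)² -51(y + 10)² = 837 + 1764 - 5100 = -2499
Dividing both sides by -2499: (y + 10)²/49 - (x + 6)²/51 = 1
Hyperbola, center (-6, -10), transverse axis vertical; a² = 49, b² = 51.
c² = a² + b² = 49 + 51 = 100, so c = 10.
Foci lie on the vertical axis through the center: (h, k ± c).

(-6, -20) and (-6, 0)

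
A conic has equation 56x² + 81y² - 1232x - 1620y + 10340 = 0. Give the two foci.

Rearranging, 56(x² - 22x) + 81(y² - 20y) = -10340.
Complete the square in x and y: 56(x - 11)² + 81(y - 10)² = -10340 + 6776 + 8100 = 4536
Dividing both sides by 4536: (x - 11)²/81 + (y - 10)²/56 = 1
Ellipse, center (11, 10), major axis horizontal; a² = 81, b² = 56.
c² = a² - b² = 81 - 56 = 25, so c = 5.
Foci lie on the horizontal axis through the center: (h ± c, k).

(6, 10) and (16, 10)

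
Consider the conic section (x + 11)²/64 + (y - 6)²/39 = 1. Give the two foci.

Center (-11, 6). The larger denominator 64 sits under the x-term, so the major axis is horizontal; a² = 64, b² = 39.
c² = a² - b² = 64 - 39 = 25, so c = 5.
Foci lie on the horizontal axis through the center: (h ± c, k).

(-16, 6) and (-6, 6)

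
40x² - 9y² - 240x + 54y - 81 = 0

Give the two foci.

(-4, 3) and (10, 3)

Group: 40(x² - 6x) -9(y² - 6y) = 81
40(x - 3)² -9(y - 3)² = 81 + 360 - 81 = 360
Dividing both sides by 360: (x - 3)²/9 - (y - 3)²/40 = 1
Hyperbola, center (3, 3), transverse axis horizontal; a² = 9, b² = 40.
c² = a² + b² = 9 + 40 = 49, so c = 7.
Foci lie on the horizontal axis through the center: (h ± c, k).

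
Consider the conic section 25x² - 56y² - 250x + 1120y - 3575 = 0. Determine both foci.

25(x² - 10x) -56(y² - 20y) = 3575
Completing the square gives 25(x - 5)² -56(y - 10)² = 3575 + 625 - 5600 = -1400.
Dividing both sides by -1400: (y - 10)²/25 - (x - 5)²/56 = 1
Hyperbola, center (5, 10), transverse axis vertical; a² = 25, b² = 56.
c² = a² + b² = 25 + 56 = 81, so c = 9.
Foci lie on the vertical axis through the center: (h, k ± c).

(5, 1) and (5, 19)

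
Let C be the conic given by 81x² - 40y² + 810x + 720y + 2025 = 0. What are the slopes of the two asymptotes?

Rearranging, 81(x² + 10x) -40(y² - 18y) = -2025.
Completing the square gives 81(x + 5)² -40(y - 9)² = -2025 + 2025 - 3240 = -3240.
Dividing both sides by -3240: (y - 9)²/81 - (x + 5)²/40 = 1
Hyperbola, center (-5, 9), transverse axis vertical; a² = 81, b² = 40.
For a vertical hyperbola the asymptotes have slope ±a/b.
Here that is ±9/2√10 = ±9√10/20.

9√10/20 and -9√10/20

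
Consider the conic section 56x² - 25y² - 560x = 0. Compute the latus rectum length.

112/5

Rearranging, 56(x² - 10x) -25y² = 0.
Complete the square in x and y: 56(x - 5)² -25y² = 0 + 1400 + 0 = 1400
Divide through by 1400 to get (x - 5)²/25 - y²/56 = 1.
Hyperbola, center (5, 0), transverse axis horizontal; a² = 25, b² = 56.
Latus rectum length = 2b²/a = 2·56/5 = 112/5.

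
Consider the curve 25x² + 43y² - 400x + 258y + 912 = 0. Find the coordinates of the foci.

(8 - 3√2, -3) and (8 + 3√2, -3)

Collect terms: 25(x² - 16x) + 43(y² + 6y) = -912
Complete the square: 25(x - 8)² + 43(y + 3)² = -912 + 1600 + 387 = 1075
Dividing both sides by 1075: (x - 8)²/43 + (y + 3)²/25 = 1
Ellipse, center (8, -3), major axis horizontal; a² = 43, b² = 25.
c² = a² - b² = 43 - 25 = 18, so c = 3√2.
Foci lie on the horizontal axis through the center: (h ± c, k).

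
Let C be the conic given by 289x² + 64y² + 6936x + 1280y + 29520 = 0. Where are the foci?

289(x² + 24x) + 64(y² + 20y) = -29520
Complete the square in x and y: 289(x + 12)² + 64(y + 10)² = -29520 + 41616 + 6400 = 18496
Dividing both sides by 18496: (x + 12)²/64 + (y + 10)²/289 = 1
Ellipse, center (-12, -10), major axis vertical; a² = 289, b² = 64.
c² = a² - b² = 289 - 64 = 225, so c = 15.
Foci lie on the vertical axis through the center: (h, k ± c).

(-12, -25) and (-12, 5)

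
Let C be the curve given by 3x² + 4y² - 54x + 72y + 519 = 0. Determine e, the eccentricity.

Group the x- and y-terms: 3(x² - 18x) + 4(y² + 18y) = -519
Complete the square in x and y: 3(x - 9)² + 4(y + 9)² = -519 + 243 + 324 = 48
Divide through by 48 to get (x - 9)²/16 + (y + 9)²/12 = 1.
Ellipse, center (9, -9), major axis horizontal; a² = 16, b² = 12.
c² = a² - b² = 4, so c = 2.
e = c/a = 2/4 = 1/2.

e = 1/2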